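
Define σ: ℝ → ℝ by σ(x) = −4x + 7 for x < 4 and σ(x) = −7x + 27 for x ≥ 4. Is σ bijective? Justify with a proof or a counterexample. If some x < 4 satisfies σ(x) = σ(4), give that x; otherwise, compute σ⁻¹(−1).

Both pieces are strictly decreasing (slopes −4 and −7), so each is injective on its own interval.
The left piece maps (−∞, 4) onto (−9, ∞); the right piece maps [4, ∞) onto (−∞, −1].
These images overlap. In particular σ(4) = −1 (right piece), and solving −4x + 7 = −1 on the left piece gives x = 2 < 4.
So σ(2) = σ(4) with 2 ≠ 4, and σ is not injective, hence not bijective. This x = 2 is the requested value below 4.

2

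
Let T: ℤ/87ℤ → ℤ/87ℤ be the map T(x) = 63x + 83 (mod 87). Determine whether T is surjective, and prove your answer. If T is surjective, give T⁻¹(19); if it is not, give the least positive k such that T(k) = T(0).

29

Since gcd(63, 87) = 3, we have 63x ≡ 0 (mod 3) for all x, so T(x) ≡ 2 (mod 3).
But 0 ≢ 2 (mod 3), so 0 ∈ ℤ/87ℤ has no preimage. So T is not surjective.
Since T is not surjective, we find the least positive k with T(k) = T(0): this means 63k ≡ 0 (mod 87), i.e. 87 ∣ 63k. Since gcd(63, 87) = 3, dividing through by 3 this holds exactly when 29 ∣ 21k, and as gcd(21, 29) = 1, exactly when 29 ∣ k.
The smallest positive such k is 29.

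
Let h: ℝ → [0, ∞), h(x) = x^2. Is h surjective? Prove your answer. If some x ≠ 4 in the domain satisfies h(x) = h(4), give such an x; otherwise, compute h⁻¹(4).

For any y ∈ [0, ∞), x = y^{1/2} ∈ ℝ satisfies x^2 = y, so h is surjective.
For the follow-up, such an x exists: taking x = −4 ∈ ℝ gives h(−4) = 16 = h(4) with −4 ≠ 4.

-4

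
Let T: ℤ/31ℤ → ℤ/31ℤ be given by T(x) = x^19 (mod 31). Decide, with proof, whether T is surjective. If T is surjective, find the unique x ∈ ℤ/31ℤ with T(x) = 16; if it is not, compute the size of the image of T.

Since 31 is prime, the nonzero elements of ℤ/31ℤ form a cyclic group of order 30.
As gcd(19, 30) = 1, raising to the 19th power is a bijection on this group: if u^19 ≡ v^19 then (uv^{−1})^19 = 1, and the only element of order dividing gcd(19, 30) = 1 is 1, so u = v.
With T(0) = 0 this makes T injective on all of ℤ/31ℤ, hence bijective (finite equal-size domain and codomain). In particular T is surjective.
Since T is surjective, we find the preimage of 16. The inverse of x ↦ x^19 on (ℤ/31ℤ)^× is x ↦ x^19, because 19·19 = 361 = 12·30 + 1 ≡ 1 (mod 30) and x^{30} = 1 for x ≠ 0 (Fermat). So T⁻¹(16) = 16^19 mod 31.
Repeated squaring mod 31: 16^1 ≡ 16, 16^2 ≡ 16² = 256 ≡ 8, 16^4 ≡ 8² = 64 ≡ 2, 16^8 ≡ 2² = 4, 16^16 ≡ 4² = 16. Since 19 = 16 + 2 + 1, 16^19 ≡ 16·8·16: 16·8 = 128 ≡ 4, then 4·16 = 64 ≡ 2. So 16^19 ≡ 2 (mod 31).
Hence T⁻¹(16) = 2.

2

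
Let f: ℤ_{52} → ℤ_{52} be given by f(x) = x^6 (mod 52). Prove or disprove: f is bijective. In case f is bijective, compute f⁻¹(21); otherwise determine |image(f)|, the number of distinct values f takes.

6

f(1) = 1^6 = 1.
f(3): Repeated squaring mod 52: 3^1 ≡ 3, 3^2 ≡ 3² = 9, 3^4 ≡ 9² = 81 ≡ 29. Since 6 = 4 + 2, 3^6 ≡ 29·9: 29·9 = 261 ≡ 1. So 3^6 ≡ 1 (mod 52).
So f(1) = f(3) = 1 while 1 ≠ 3, hence f is not injective, hence not bijective.
Since f is not bijective, we determine |image(f)|. Computing x^6 mod 52 for each x (by repeated squaring, reducing mod 52 at every step), the values f(0), f(1), …, f(51) are: 0, 1, 12, 1, 40, 25, 12, 25, 12, 1, 40, 25, 40, 13, 40, 25, 40, 1, 12, 25, 12, 25, 40, 1, 12, 1, 0, 1, 12, 1, 40, 25, 12, 25, 12, 1, 40, 25, 40, 13, 40, 25, 40, 1, 12, 25, 12, 25, 40, 1, 12, 1.
The distinct values are {0, 1, 12, 13, 25, 40}; there are 6 of them.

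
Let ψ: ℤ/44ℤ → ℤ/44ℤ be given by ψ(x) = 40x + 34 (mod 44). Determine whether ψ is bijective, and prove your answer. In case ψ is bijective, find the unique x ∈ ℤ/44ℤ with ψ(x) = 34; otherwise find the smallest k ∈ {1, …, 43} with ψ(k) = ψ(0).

We have gcd(40, 44) = 4 > 1. Taking a = 0 and b = 11: ψ(0) = 34 and ψ(11) = 40·11 + 34 = 474 ≡ 34 (mod 44).
So ψ(0) = ψ(11) while 0 ≠ 11, hence ψ is not injective, hence not bijective.
Since ψ is not bijective, we find the least positive k with ψ(k) = ψ(0): this means 40k ≡ 0 (mod 44), i.e. 44 ∣ 40k. Since gcd(40, 44) = 4, dividing through by 4 this holds exactly when 11 ∣ 10k, and as gcd(10, 11) = 1, exactly when 11 ∣ k.
The smallest positive such k is 11.

11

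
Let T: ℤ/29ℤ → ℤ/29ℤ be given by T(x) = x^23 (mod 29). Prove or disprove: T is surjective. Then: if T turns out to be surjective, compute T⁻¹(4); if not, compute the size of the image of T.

Since 29 is prime, the nonzero elements of ℤ/29ℤ form a cyclic group of order 28.
As gcd(23, 28) = 1, raising to the 23rd power is a bijection on this group: if s^23 ≡ t^23 then (st^{−1})^23 = 1, and the only element of order dividing gcd(23, 28) = 1 is 1, so s = t.
With T(0) = 0 this makes T injective on all of ℤ/29ℤ, hence bijective (finite equal-size domain and codomain). In particular T is surjective.
Since T is surjective, we find the preimage of 4. The inverse of x ↦ x^23 on (ℤ/29ℤ)^× is x ↦ x^11, because 23·11 = 253 = 9·28 + 1 ≡ 1 (mod 28) and x^{28} = 1 for x ≠ 0 (Fermat). So T⁻¹(4) = 4^11 mod 29.
Repeated squaring mod 29: 4^1 ≡ 4, 4^2 ≡ 4² = 16, 4^4 ≡ 16² = 256 ≡ 24, 4^8 ≡ 24² = 576 ≡ 25. Since 11 = 8 + 2 + 1, 4^11 ≡ 25·16·4: 25·16 = 400 ≡ 23, then 23·4 = 92 ≡ 5. So 4^11 ≡ 5 (mod 29).
Hence T⁻¹(4) = 5.

5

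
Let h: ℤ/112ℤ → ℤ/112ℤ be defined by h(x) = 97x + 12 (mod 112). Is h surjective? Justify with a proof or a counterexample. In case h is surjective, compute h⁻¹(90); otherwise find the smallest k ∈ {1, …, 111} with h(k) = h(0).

Recall: surjectivity means every element of the codomain has a preimage under h.
Since gcd(97, 112) = 1, 97 is invertible modulo 112. Euclid's algorithm: 112 = 1·97 + 15, 97 = 6·15 + 7, 15 = 2·7 + 1; back-substituting gives 1 = 97·97 − 84·112, so 97⁻¹ ≡ 97 (mod 112).
Then y ↦ 97(y − 12) is a two-sided inverse to h, so every y ∈ ℤ/112ℤ has a preimage.
So h is surjective.
Since h is surjective, we compute h⁻¹(90): solve 97x + 12 ≡ 90 (mod 112), i.e. 97x ≡ 78 (mod 112).
Multiplying by 97⁻¹ = 97 gives x ≡ 97·78 = 7566 = 67·112 + 62 ≡ 62 (mod 112).
Check: h(62) = 97·62 + 12 = 6026 = 53·112 + 90 ≡ 90 (mod 112).

62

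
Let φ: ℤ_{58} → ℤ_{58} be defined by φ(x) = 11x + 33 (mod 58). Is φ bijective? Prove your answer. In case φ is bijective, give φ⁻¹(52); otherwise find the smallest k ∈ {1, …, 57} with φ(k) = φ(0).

7

If φ(s) = φ(t), then 11s ≡ 11t (mod 58). Because gcd(11, 58) = 1, we may cancel 11 to get s ≡ t (mod 58).
We now compute 11⁻¹ mod 58 explicitly. Euclid's algorithm: 58 = 5·11 + 3, 11 = 3·3 + 2, 3 = 1·2 + 1; back-substituting gives 1 = 37·11 − 7·58, so 11⁻¹ ≡ 37 (mod 58).
For any y ∈ ℤ_{58}, x = 37(y − 33) mod 58 satisfies φ(x) = 11·37(y − 33) + 33 ≡ y (since 11·37 ≡ 1 mod 58). So every y has a preimage.
Thus φ is bijective.
Since φ is bijective, we find φ⁻¹(52): we need 11x ≡ 52 − 33 ≡ 19 (mod 58). Using 11⁻¹ = 37: x ≡ 37·19 = 703 = 12·58 + 7, so x = 7.
Check: φ(7) = 11·7 + 33 = 110 = 1·58 + 52 ≡ 52 (mod 58).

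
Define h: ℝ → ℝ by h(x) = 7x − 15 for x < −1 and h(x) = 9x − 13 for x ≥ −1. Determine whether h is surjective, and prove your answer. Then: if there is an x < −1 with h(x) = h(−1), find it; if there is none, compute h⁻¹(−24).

Both pieces are strictly increasing (slopes 7 and 9), so each is injective on its own interval.
The left piece maps (−∞, −1) onto (−∞, −22); the right piece maps [−1, ∞) onto [−22, ∞).
These images together cover ℝ, so h is surjective.
Because the two images are disjoint, no x < −1 has h(x) = h(−1), so we compute h⁻¹(−24): −24 lies in (−∞, −22), so solve 7x − 15 = −24: x = (−24 + 15)/7 = −9/7.

-9/7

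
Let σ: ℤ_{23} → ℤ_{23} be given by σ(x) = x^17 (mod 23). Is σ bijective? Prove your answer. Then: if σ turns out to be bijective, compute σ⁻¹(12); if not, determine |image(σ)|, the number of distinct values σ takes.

Since 23 is prime, the nonzero elements of ℤ_{23} form a cyclic group of order 22.
As gcd(17, 22) = 1, raising to the 17th power is a bijection on this group: if u^17 ≡ v^17 then (uv^{−1})^17 = 1, and the only element of order dividing gcd(17, 22) = 1 is 1, so u = v.
With σ(0) = 0 this makes σ injective on all of ℤ_{23}, hence bijective (finite equal-size domain and codomain). In particular σ is bijective.
Since σ is bijective, we find the preimage of 12. The inverse of x ↦ x^17 on (ℤ_{23})^× is x ↦ x^13, because 17·13 = 221 = 10·22 + 1 ≡ 1 (mod 22) and x^{22} = 1 for x ≠ 0 (Fermat). So σ⁻¹(12) = 12^13 mod 23.
Repeated squaring mod 23: 12^1 ≡ 12, 12^2 ≡ 12² = 144 ≡ 6, 12^4 ≡ 6² = 36 ≡ 13, 12^8 ≡ 13² = 169 ≡ 8. Since 13 = 8 + 4 + 1, 12^13 ≡ 8·13·12: 8·13 = 104 ≡ 12, then 12·12 = 144 ≡ 6. So 12^13 ≡ 6 (mod 23).
Hence σ⁻¹(12) = 6.

6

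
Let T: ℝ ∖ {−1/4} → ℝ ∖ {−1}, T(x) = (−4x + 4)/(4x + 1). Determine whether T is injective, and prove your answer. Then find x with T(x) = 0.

Suppose T(x_1) = T(x_2). Cross-multiplying: (−4x_1 + 4)(4x_2 + 1) = (−4x_2 + 4)(4x_1 + 1).
Expanding both sides and cancelling the symmetric terms leaves −20·(x_1 − x_2) = 0. Since −20 ≠ 0, x_1 = x_2. Hence T is injective.
Solving T(x) = 0: cross-multiplying gives −4x + 4 = 0(4x + 1), which rearranges to −4x = −4, so x = 1.

1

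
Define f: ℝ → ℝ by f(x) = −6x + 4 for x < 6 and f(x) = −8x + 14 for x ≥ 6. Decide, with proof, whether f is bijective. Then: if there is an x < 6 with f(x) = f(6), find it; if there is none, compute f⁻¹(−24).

Both pieces are strictly decreasing (slopes −6 and −8), so each is injective on its own interval.
The left piece maps (−∞, 6) onto (−32, ∞); the right piece maps [6, ∞) onto (−∞, −34].
The images leave a gap (−32 has no preimage), so f is not surjective, hence not bijective.
Because the two images are disjoint, no x < 6 has f(x) = f(6), so we compute f⁻¹(−24): −24 lies in (−32, ∞), so solve −6x + 4 = −24: x = (−24 − 4)/(−6) = 14/3.

14/3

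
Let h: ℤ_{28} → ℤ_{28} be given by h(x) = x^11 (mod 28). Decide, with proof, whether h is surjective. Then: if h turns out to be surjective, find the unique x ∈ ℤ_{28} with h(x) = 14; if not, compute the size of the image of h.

h(0) = 0^11 = 0.
h(14): Repeated squaring mod 28: 14^1 ≡ 14, 14^2 ≡ 14² = 196 ≡ 0, 14^4 ≡ 0² = 0, 14^8 ≡ 0² = 0. Since 11 = 8 + 2 + 1, 14^11 ≡ 0·0·14: 0·0 = 0, then 0·14 = 0. So 14^11 ≡ 0 (mod 28).
So h(0) = h(14) = 0 while 0 ≠ 14, so h is not injective.
A non-injective map from the 28-element set ℤ_{28} to itself takes at most 27 distinct values, so it cannot be surjective. Hence h is not surjective.
Since h is not surjective, we determine |image(h)|. Computing x^11 mod 28 for each x (by repeated squaring, reducing mod 28 at every step), the values h(0), h(1), …, h(27) are: 0, 1, 4, 19, 16, 17, 20, 7, 8, 25, 12, 23, 24, 13, 0, 15, 4, 5, 16, 3, 20, 21, 8, 11, 12, 9, 24, 27.
The distinct values are {0, 1, 3, 4, 5, 7, 8, 9, 11, 12, 13, 15, 16, 17, 19, 20, 21, 23, 24, 25, 27}; there are 21 of them.

21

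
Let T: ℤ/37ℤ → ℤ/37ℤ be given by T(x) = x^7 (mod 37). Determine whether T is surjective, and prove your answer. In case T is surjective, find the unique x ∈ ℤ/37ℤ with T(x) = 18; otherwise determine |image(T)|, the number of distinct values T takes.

5

Since 37 is prime, the nonzero elements of ℤ/37ℤ form a cyclic group of order 36.
As gcd(7, 36) = 1, raising to the 7th power is a bijection on this group: if x_1^7 ≡ x_2^7 then (x_1x_2^{−1})^7 = 1, and the only element of order dividing gcd(7, 36) = 1 is 1, so x_1 = x_2.
With T(0) = 0 this makes T injective on all of ℤ/37ℤ, hence bijective (finite equal-size domain and codomain). In particular T is surjective.
Since T is surjective, we find the preimage of 18. The inverse of x ↦ x^7 on (ℤ/37ℤ)^× is x ↦ x^31, because 7·31 = 217 = 6·36 + 1 ≡ 1 (mod 36) and x^{36} = 1 for x ≠ 0 (Fermat). So T⁻¹(18) = 18^31 mod 37.
Repeated squaring mod 37: 18^1 ≡ 18, 18^2 ≡ 18² = 324 ≡ 28, 18^4 ≡ 28² = 784 ≡ 7, 18^8 ≡ 7² = 49 ≡ 12, 18^16 ≡ 12² = 144 ≡ 33. Since 31 = 16 + 8 + 4 + 2 + 1, 18^31 ≡ 33·12·7·28·18: 33·12 = 396 ≡ 26, then 26·7 = 182 ≡ 34, then 34·28 = 952 ≡ 27, then 27·18 = 486 ≡ 5. So 18^31 ≡ 5 (mod 37).
Hence T⁻¹(18) = 5.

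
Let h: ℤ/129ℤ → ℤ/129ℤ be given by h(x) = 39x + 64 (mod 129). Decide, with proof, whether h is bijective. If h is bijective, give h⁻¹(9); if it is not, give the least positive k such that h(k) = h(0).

We have gcd(39, 129) = 3 > 1. Taking s = 0 and t = 43: h(0) = 64 and h(43) = 39·43 + 64 = 1741 ≡ 64 (mod 129).
So h(0) = h(43) while 0 ≠ 43, so h is not injective, hence not bijective.
Since h is not bijective, we find the least positive k with h(k) = h(0): this means 39k ≡ 0 (mod 129), i.e. 129 ∣ 39k. Since gcd(39, 129) = 3, dividing through by 3 this holds exactly when 43 ∣ 13k, and as gcd(13, 43) = 1, exactly when 43 ∣ k.
The smallest positive such k is 43.

43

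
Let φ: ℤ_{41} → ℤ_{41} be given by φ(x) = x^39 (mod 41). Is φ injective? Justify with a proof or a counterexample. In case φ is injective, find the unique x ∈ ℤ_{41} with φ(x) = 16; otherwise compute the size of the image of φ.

Since 41 is prime, the nonzero elements of ℤ_{41} form a cyclic group of order 40.
As gcd(39, 40) = 1, raising to the 39th power is a bijection on this group: if a^39 ≡ b^39 then (ab^{−1})^39 = 1, and the only element of order dividing gcd(39, 40) = 1 is 1, so a = b.
With φ(0) = 0 this makes φ injective on all of ℤ_{41}, hence bijective (finite equal-size domain and codomain). In particular φ is injective.
Since φ is injective, we find the preimage of 16. The inverse of x ↦ x^39 on (ℤ_{41})^× is x ↦ x^39, because 39·39 = 1521 = 38·40 + 1 ≡ 1 (mod 40) and x^{40} = 1 for x ≠ 0 (Fermat). So φ⁻¹(16) = 16^39 mod 41.
Repeated squaring mod 41: 16^1 ≡ 16, 16^2 ≡ 16² = 256 ≡ 10, 16^4 ≡ 10² = 100 ≡ 18, 16^8 ≡ 18² = 324 ≡ 37, 16^16 ≡ 37² = 1369 ≡ 16, 16^32 ≡ 16² = 256 ≡ 10. Since 39 = 32 + 4 + 2 + 1, 16^39 ≡ 10·18·10·16: 10·18 = 180 ≡ 16, then 16·10 = 160 ≡ 37, then 37·16 = 592 ≡ 18. So 16^39 ≡ 18 (mod 41).
Hence φ⁻¹(16) = 18.

18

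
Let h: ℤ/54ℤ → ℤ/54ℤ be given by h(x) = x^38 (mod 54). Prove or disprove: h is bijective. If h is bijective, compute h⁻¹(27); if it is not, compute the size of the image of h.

h(0) = 0^38 = 0.
h(6): Repeated squaring mod 54: 6^1 ≡ 6, 6^2 ≡ 6² = 36, 6^4 ≡ 36² = 1296 ≡ 0, 6^8 ≡ 0² = 0, 6^16 ≡ 0² = 0, 6^32 ≡ 0² = 0. Since 38 = 32 + 4 + 2, 6^38 ≡ 0·0·36: 0·0 = 0, then 0·36 = 0. So 6^38 ≡ 0 (mod 54).
So h(0) = h(6) = 0 while 0 ≠ 6, thus h is not injective, hence not bijective.
Since h is not bijective, we determine |image(h)|. Computing x^38 mod 54 for each x (by repeated squaring, reducing mod 54 at every step), the values h(0), h(1), …, h(53) are: 0, 1, 4, 27, 16, 25, 0, 49, 10, 27, 46, 13, 0, 7, 34, 27, 40, 19, 0, 37, 22, 27, 52, 43, 0, 31, 28, 27, 28, 31, 0, 43, 52, 27, 22, 37, 0, 19, 40, 27, 34, 7, 0, 13, 46, 27, 10, 49, 0, 25, 16, 27, 4, 1.
The distinct values are {0, 1, 4, 7, 10, 13, 16, 19, 22, 25, 27, 28, 31, 34, 37, 40, 43, 46, 49, 52}; there are 20 of them.

20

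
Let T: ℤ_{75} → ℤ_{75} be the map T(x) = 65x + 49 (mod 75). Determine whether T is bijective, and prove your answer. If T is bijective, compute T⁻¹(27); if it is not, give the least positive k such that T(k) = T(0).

By definition, T is injective when T(s) = T(t) forces s = t.
We have gcd(65, 75) = 5 > 1. Taking s = 0 and t = 15: T(0) = 49 and T(15) = 65·15 + 49 = 1024 ≡ 49 (mod 75).
So T(0) = T(15) while 0 ≠ 15, so T is not injective, hence not bijective.
Since T is not bijective, we find the least positive k with T(k) = T(0): this means 65k ≡ 0 (mod 75), i.e. 75 ∣ 65k. Since gcd(65, 75) = 5, dividing through by 5 this holds exactly when 15 ∣ 13k, and as gcd(13, 15) = 1, exactly when 15 ∣ k.
The smallest positive such k is 15.

15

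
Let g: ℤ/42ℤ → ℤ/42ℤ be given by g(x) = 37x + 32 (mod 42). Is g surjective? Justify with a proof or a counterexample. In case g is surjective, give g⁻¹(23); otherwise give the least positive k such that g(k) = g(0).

Since gcd(37, 42) = 1, 37 is invertible modulo 42. Euclid's algorithm: 42 = 1·37 + 5, 37 = 7·5 + 2, 5 = 2·2 + 1; back-substituting gives 1 = 25·37 − 22·42, so 37⁻¹ ≡ 25 (mod 42).
Then y ↦ 25(y − 32) is a two-sided inverse to g, so every y ∈ ℤ/42ℤ has a preimage.
Thus g is surjective.
Since g is surjective, we compute g⁻¹(23): solve 37x + 32 ≡ 23 (mod 42), i.e. 37x ≡ 33 (mod 42).
Multiplying by 37⁻¹ = 25 gives x ≡ 25·33 = 825 = 19·42 + 27 ≡ 27 (mod 42).
Check: g(27) = 37·27 + 32 = 1031 = 24·42 + 23 ≡ 23 (mod 42).

27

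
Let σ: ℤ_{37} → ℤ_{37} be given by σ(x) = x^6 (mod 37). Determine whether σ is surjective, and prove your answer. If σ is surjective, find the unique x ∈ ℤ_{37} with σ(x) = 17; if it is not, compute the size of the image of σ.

7

σ(3): Repeated squaring mod 37: 3^1 ≡ 3, 3^2 ≡ 3² = 9, 3^4 ≡ 9² = 81 ≡ 7. Since 6 = 4 + 2, 3^6 ≡ 7·9: 7·9 = 63 ≡ 26. So 3^6 ≡ 26 (mod 37).
σ(4): Repeated squaring mod 37: 4^1 ≡ 4, 4^2 ≡ 4² = 16, 4^4 ≡ 16² = 256 ≡ 34. Since 6 = 4 + 2, 4^6 ≡ 34·16: 34·16 = 544 ≡ 26. So 4^6 ≡ 26 (mod 37).
So σ(3) = σ(4) = 26 while 3 ≠ 4, so σ is not injective.
A non-injective map from the 37-element set ℤ_{37} to itself takes at most 36 distinct values, so it cannot be surjective. Thus σ is not surjective.
Since σ is not surjective, we determine |image(σ)|. Computing x^6 mod 37 for each x (by repeated squaring, reducing mod 37 at every step), the values σ(0), σ(1), …, σ(36) are: 0, 1, 27, 26, 26, 11, 36, 26, 36, 10, 1, 1, 10, 11, 36, 27, 10, 27, 11, 11, 27, 10, 27, 36, 11, 10, 1, 1, 10, 36, 26, 36, 11, 26, 26, 27, 1.
The distinct values are {0, 1, 10, 11, 26, 27, 36}; there are 7 of them.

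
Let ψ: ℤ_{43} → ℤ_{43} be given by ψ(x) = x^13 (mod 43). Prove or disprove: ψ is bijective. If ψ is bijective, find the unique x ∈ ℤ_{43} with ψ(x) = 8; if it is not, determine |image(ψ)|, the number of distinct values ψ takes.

Since 43 is prime, the nonzero elements of ℤ_{43} form a cyclic group of order 42.
As gcd(13, 42) = 1, raising to the 13th power is a bijection on this group: if a^13 ≡ b^13 then (ab^{−1})^13 = 1, and the only element of order dividing gcd(13, 42) = 1 is 1, so a = b.
With ψ(0) = 0 this makes ψ injective on all of ℤ_{43}, hence bijective (finite equal-size domain and codomain). In particular ψ is bijective.
Since ψ is bijective, we find the preimage of 8. The inverse of x ↦ x^13 on (ℤ_{43})^× is x ↦ x^13, because 13·13 = 169 = 4·42 + 1 ≡ 1 (mod 42) and x^{42} = 1 for x ≠ 0 (Fermat). So ψ⁻¹(8) = 8^13 mod 43.
Repeated squaring mod 43: 8^1 ≡ 8, 8^2 ≡ 8² = 64 ≡ 21, 8^4 ≡ 21² = 441 ≡ 11, 8^8 ≡ 11² = 121 ≡ 35. Since 13 = 8 + 4 + 1, 8^13 ≡ 35·11·8: 35·11 = 385 ≡ 41, then 41·8 = 328 ≡ 27. So 8^13 ≡ 27 (mod 43).
Hence ψ⁻¹(8) = 27.

27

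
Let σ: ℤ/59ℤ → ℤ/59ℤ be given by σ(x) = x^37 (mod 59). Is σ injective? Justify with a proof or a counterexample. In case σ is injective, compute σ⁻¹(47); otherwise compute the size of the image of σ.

56

Since 59 is prime, the nonzero elements of ℤ/59ℤ form a cyclic group of order 58.
As gcd(37, 58) = 1, raising to the 37th power is a bijection on this group: if s^37 ≡ t^37 then (st^{−1})^37 = 1, and the only element of order dividing gcd(37, 58) = 1 is 1, so s = t.
With σ(0) = 0 this makes σ injective on all of ℤ/59ℤ, hence bijective (finite equal-size domain and codomain). In particular σ is injective.
Since σ is injective, we find the preimage of 47. The inverse of x ↦ x^37 on (ℤ/59ℤ)^× is x ↦ x^11, because 37·11 = 407 = 7·58 + 1 ≡ 1 (mod 58) and x^{58} = 1 for x ≠ 0 (Fermat). So σ⁻¹(47) = 47^11 mod 59.
Repeated squaring mod 59: 47^1 ≡ 47, 47^2 ≡ 47² = 2209 ≡ 26, 47^4 ≡ 26² = 676 ≡ 27, 47^8 ≡ 27² = 729 ≡ 21. Since 11 = 8 + 2 + 1, 47^11 ≡ 21·26·47: 21·26 = 546 ≡ 15, then 15·47 = 705 ≡ 56. So 47^11 ≡ 56 (mod 59).
Hence σ⁻¹(47) = 56.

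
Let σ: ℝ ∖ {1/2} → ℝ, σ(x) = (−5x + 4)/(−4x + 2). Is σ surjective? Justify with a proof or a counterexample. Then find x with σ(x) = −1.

If σ(x) = 5/4, cross-multiplying gives −4(−5x + 4) = −5(−4x + 2), which simplifies to −16 = −10 — false.  So 5/4 has no preimage and σ is not surjective.
Solving σ(x) = −1: cross-multiplying gives −5x + 4 = −1(−4x + 2), which rearranges to −9x = −6, so x = 2/3.

2/3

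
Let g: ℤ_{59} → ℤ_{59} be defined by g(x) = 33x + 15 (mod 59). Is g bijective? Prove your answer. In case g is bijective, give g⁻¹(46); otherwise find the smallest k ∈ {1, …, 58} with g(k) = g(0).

51

Recall that g is injective when g(a) = g(b) forces a = b.
Suppose g(a) = g(b) in ℤ_{59}. Then 33a + 15 ≡ 33b + 15 (mod 59), hence 33(a − b) ≡ 0 (mod 59).
Since gcd(33, 59) = 1, 33 is invertible modulo 59, so a − b ≡ 0 (mod 59), i.e. a = b.
We now compute 33⁻¹ mod 59 explicitly. Euclid's algorithm: 59 = 1·33 + 26, 33 = 1·26 + 7, 26 = 3·7 + 5, 7 = 1·5 + 2, 5 = 2·2 + 1; back-substituting gives 1 = 34·33 − 19·59, so 33⁻¹ ≡ 34 (mod 59).
For any y ∈ ℤ_{59}, x = 34(y − 15) mod 59 satisfies g(x) = 33·34(y − 15) + 15 ≡ y (since 33·34 ≡ 1 mod 59). So every y has a preimage.
Therefore g is bijective.
Since g is bijective, we compute g⁻¹(46): solve 33x + 15 ≡ 46 (mod 59), i.e. 33x ≡ 31 (mod 59).
Multiplying by 33⁻¹ = 34 gives x ≡ 34·31 = 1054 = 17·59 + 51 ≡ 51 (mod 59).
Check: g(51) = 33·51 + 15 = 1698 = 28·59 + 46 ≡ 46 (mod 59).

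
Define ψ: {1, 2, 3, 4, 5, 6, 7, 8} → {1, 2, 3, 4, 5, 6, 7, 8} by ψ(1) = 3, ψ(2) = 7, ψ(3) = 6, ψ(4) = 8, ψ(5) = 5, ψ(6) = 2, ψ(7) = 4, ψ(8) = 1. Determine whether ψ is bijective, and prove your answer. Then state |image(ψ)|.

The values 3, 7, 6, 8, 5, 2, 4, 1 are a permutation of {1, 2, 3, 4, 5, 6, 7, 8}: each element appears exactly once.
So ψ is injective and surjective, hence bijective.
The image of ψ is {1, 2, 3, 4, 5, 6, 7, 8}, which has 8 elements.

8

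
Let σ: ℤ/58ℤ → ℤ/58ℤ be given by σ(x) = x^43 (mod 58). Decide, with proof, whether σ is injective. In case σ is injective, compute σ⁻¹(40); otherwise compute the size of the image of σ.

18

Computing x^43 mod 58 for each x (by repeated squaring, reducing mod 58 at every step), the values σ(0), σ(1), …, σ(57) are: 0, 1, 56, 55, 4, 5, 6, 7, 50, 9, 48, 47, 46, 13, 44, 43, 16, 41, 40, 39, 20, 37, 22, 23, 24, 25, 32, 31, 28, 29, 30, 27, 26, 33, 34, 35, 36, 21, 38, 19, 18, 17, 42, 15, 14, 45, 12, 11, 10, 49, 8, 51, 52, 53, 54, 3, 2, 57.
Every element of ℤ/58ℤ appears exactly once in this list, so σ is a bijection, and in particular injective.
Since σ is injective, we read off the preimage of 40 from the same table: σ(18) = 40, so σ⁻¹(40) = 18.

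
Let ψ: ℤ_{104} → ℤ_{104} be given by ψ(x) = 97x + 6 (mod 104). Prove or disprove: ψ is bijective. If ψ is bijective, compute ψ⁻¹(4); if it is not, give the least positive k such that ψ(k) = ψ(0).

Recall that ψ is injective if ψ(s) = ψ(t) implies s = t.
If ψ(s) = ψ(t), then 97s ≡ 97t (mod 104). Because gcd(97, 104) = 1, we may cancel 97 to get s ≡ t (mod 104).
We now compute 97⁻¹ mod 104 explicitly. Euclid's algorithm: 104 = 1·97 + 7, 97 = 13·7 + 6, 7 = 1·6 + 1; back-substituting gives 1 = 89·97 − 83·104, so 97⁻¹ ≡ 89 (mod 104).
Then y ↦ 89(y − 6) is a two-sided inverse to ψ, so every y ∈ ℤ_{104} has a preimage.
Hence ψ is bijective.
Since ψ is bijective, we compute ψ⁻¹(4): solve 97x + 6 ≡ 4 (mod 104), i.e. 97x ≡ 102 (mod 104).
Multiplying by 97⁻¹ = 89 gives x ≡ 89·102 = 9078 = 87·104 + 30 ≡ 30 (mod 104).
Check: ψ(30) = 97·30 + 6 = 2916 = 28·104 + 4 ≡ 4 (mod 104).

30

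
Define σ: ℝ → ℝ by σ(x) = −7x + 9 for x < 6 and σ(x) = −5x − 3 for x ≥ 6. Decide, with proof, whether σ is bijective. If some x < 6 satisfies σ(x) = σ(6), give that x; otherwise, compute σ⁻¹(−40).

Both pieces are strictly decreasing (slopes −7 and −5), so each is injective on its own interval.
The left piece maps (−∞, 6) onto (−33, ∞); the right piece maps [6, ∞) onto (−∞, −33].
Since −33 = −33, the images partition ℝ: σ is injective and surjective, hence bijective.
Because the two images are disjoint, no x < 6 has σ(x) = σ(6), so we compute σ⁻¹(−40): −40 lies in (−∞, −33], so solve −5x − 3 = −40: x = (−40 + 3)/(−5) = 37/5.

37/5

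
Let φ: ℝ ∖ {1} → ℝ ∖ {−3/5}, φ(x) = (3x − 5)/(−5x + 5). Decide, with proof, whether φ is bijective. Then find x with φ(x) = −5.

Suppose φ(a) = φ(b). Cross-multiplying: (3a − 5)(−5b + 5) = (3b − 5)(−5a + 5).
Expanding both sides and cancelling the symmetric terms leaves −10·(a − b) = 0. Since −10 ≠ 0, a = b. Thus φ is injective.
For any y ≠ −3/5, solving y(−5x + 5) = 3x − 5 for x gives a well-defined x ≠ 1. So φ is surjective.
Therefore φ is bijective.
Solving φ(x) = −5: cross-multiplying gives 3x − 5 = −5(−5x + 5), which rearranges to −22x = −20, so x = 10/11.

10/11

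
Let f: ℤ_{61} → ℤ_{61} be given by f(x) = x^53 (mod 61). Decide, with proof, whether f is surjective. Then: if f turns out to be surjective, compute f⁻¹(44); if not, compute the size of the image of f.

7

Since 61 is prime, the nonzero elements of ℤ_{61} form a cyclic group of order 60.
As gcd(53, 60) = 1, raising to the 53rd power is a bijection on this group: if a^53 ≡ b^53 then (ab^{−1})^53 = 1, and the only element of order dividing gcd(53, 60) = 1 is 1, so a = b.
With f(0) = 0 this makes f injective on all of ℤ_{61}, hence bijective (finite equal-size domain and codomain). In particular f is surjective.
Since f is surjective, we find the preimage of 44. The inverse of x ↦ x^53 on (ℤ_{61})^× is x ↦ x^17, because 53·17 = 901 = 15·60 + 1 ≡ 1 (mod 60) and x^{60} = 1 for x ≠ 0 (Fermat). So f⁻¹(44) = 44^17 mod 61.
Repeated squaring mod 61: 44^1 ≡ 44, 44^2 ≡ 44² = 1936 ≡ 45, 44^4 ≡ 45² = 2025 ≡ 12, 44^8 ≡ 12² = 144 ≡ 22, 44^16 ≡ 22² = 484 ≡ 57. Since 17 = 16 + 1, 44^17 ≡ 57·44: 57·44 = 2508 ≡ 7. So 44^17 ≡ 7 (mod 61).
Hence f⁻¹(44) = 7.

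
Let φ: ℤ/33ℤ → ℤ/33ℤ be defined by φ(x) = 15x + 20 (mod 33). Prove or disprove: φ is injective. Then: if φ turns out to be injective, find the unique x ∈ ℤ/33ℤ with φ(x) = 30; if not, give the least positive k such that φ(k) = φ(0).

We have gcd(15, 33) = 3 > 1. Taking s = 0 and t = 11: φ(0) = 20 and φ(11) = 15·11 + 20 = 185 ≡ 20 (mod 33).
So φ(0) = φ(11) while 0 ≠ 11, so φ is not injective.
Since φ is not injective, we find the least positive k with φ(k) = φ(0): this means 15k ≡ 0 (mod 33), i.e. 33 ∣ 15k. Since gcd(15, 33) = 3, dividing through by 3 this holds exactly when 11 ∣ 5k, and as gcd(5, 11) = 1, exactly when 11 ∣ k.
The smallest positive such k is 11.

11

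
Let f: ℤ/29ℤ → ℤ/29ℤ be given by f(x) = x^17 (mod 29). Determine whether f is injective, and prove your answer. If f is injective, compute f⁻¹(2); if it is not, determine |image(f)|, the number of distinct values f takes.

3

Since 29 is prime, the nonzero elements of ℤ/29ℤ form a cyclic group of order 28.
As gcd(17, 28) = 1, raising to the 17th power is a bijection on this group: if a^17 ≡ b^17 then (ab^{−1})^17 = 1, and the only element of order dividing gcd(17, 28) = 1 is 1, so a = b.
With f(0) = 0 this makes f injective on all of ℤ/29ℤ, hence bijective (finite equal-size domain and codomain). In particular f is injective.
Since f is injective, we find the preimage of 2. The inverse of x ↦ x^17 on (ℤ/29ℤ)^× is x ↦ x^5, because 17·5 = 85 = 3·28 + 1 ≡ 1 (mod 28) and x^{28} = 1 for x ≠ 0 (Fermat). So f⁻¹(2) = 2^5 mod 29.
Repeated squaring mod 29: 2^1 ≡ 2, 2^2 ≡ 2² = 4, 2^4 ≡ 4² = 16. Since 5 = 4 + 1, 2^5 ≡ 16·2: 16·2 = 32 ≡ 3. So 2^5 ≡ 3 (mod 29).
Hence f⁻¹(2) = 3.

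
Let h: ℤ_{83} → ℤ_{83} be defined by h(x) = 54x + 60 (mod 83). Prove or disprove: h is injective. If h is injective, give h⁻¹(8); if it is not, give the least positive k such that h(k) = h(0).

39

If h(u) = h(v), then 54u ≡ 54v (mod 83). Because gcd(54, 83) = 1, we may cancel 54 to get u ≡ v (mod 83).
Therefore h is injective.
We now compute 54⁻¹ mod 83 explicitly. Euclid's algorithm: 83 = 1·54 + 29, 54 = 1·29 + 25, 29 = 1·25 + 4, 25 = 6·4 + 1; back-substituting gives 1 = 20·54 − 13·83, so 54⁻¹ ≡ 20 (mod 83).
Since h is injective, we compute h⁻¹(8): solve 54x + 60 ≡ 8 (mod 83), i.e. 54x ≡ 31 (mod 83).
Multiplying by 54⁻¹ = 20 gives x ≡ 20·31 = 620 = 7·83 + 39 ≡ 39 (mod 83).
Check: h(39) = 54·39 + 60 = 2166 = 26·83 + 8 ≡ 8 (mod 83).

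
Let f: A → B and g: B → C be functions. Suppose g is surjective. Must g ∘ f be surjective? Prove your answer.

not surjective

No. Take A = {1}, B = C = {1, 2, 3, 4, 5, 6}, f(1) = 1, and g = identity (surjective).
Then (g ∘ f)(1) = 1, and 6 ∈ C has no preimage under g ∘ f, so g ∘ f is not surjective.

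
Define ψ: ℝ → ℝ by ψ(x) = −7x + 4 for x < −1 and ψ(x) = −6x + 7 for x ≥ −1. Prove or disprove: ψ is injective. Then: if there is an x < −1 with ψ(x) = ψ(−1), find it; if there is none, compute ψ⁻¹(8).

-9/7

Both pieces are strictly decreasing (slopes −7 and −6), so each is injective on its own interval.
The left piece maps (−∞, −1) onto (11, ∞); the right piece maps [−1, ∞) onto (−∞, 13].
These images overlap. In particular ψ(−1) = 13 (right piece), and solving −7x + 4 = 13 on the left piece gives x = −9/7 < −1.
So ψ(−9/7) = ψ(−1) with −9/7 ≠ −1, and ψ is not injective. This x = −9/7 is the requested value below −1.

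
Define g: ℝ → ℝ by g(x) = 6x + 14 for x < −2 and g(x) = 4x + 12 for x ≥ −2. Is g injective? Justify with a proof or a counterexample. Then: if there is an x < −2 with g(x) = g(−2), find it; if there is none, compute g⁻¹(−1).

Both pieces are strictly increasing (slopes 6 and 4), so each is injective on its own interval.
The left piece maps (−∞, −2) onto (−∞, 2); the right piece maps [−2, ∞) onto [4, ∞).
These images are disjoint, so no value is attained by both pieces. So g is injective.
Because the two images are disjoint, no x < −2 has g(x) = g(−2), so we compute g⁻¹(−1): −1 lies in (−∞, 2), so solve 6x + 14 = −1: x = (−1 − 14)/6 = −5/2.

-5/2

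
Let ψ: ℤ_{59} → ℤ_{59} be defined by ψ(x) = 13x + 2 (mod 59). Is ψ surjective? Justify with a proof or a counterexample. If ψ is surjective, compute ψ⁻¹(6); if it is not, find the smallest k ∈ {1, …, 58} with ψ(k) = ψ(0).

23

Recall: ψ is surjective if every y in the codomain equals ψ(x) for some x in the domain.
Since gcd(13, 59) = 1, 13 is invertible modulo 59. Euclid's algorithm: 59 = 4·13 + 7, 13 = 1·7 + 6, 7 = 1·6 + 1; back-substituting gives 1 = 50·13 − 11·59, so 13⁻¹ ≡ 50 (mod 59).
For any y ∈ ℤ_{59}, x = 50(y − 2) mod 59 satisfies ψ(x) = 13·50(y − 2) + 2 ≡ y (since 13·50 ≡ 1 mod 59). So every y has a preimage.
So ψ is surjective.
Since ψ is surjective, we compute ψ⁻¹(6): solve 13x + 2 ≡ 6 (mod 59), i.e. 13x ≡ 4 (mod 59).
Multiplying by 13⁻¹ = 50 gives x ≡ 50·4 = 200 = 3·59 + 23 ≡ 23 (mod 59).
Check: ψ(23) = 13·23 + 2 = 301 = 5·59 + 6 ≡ 6 (mod 59).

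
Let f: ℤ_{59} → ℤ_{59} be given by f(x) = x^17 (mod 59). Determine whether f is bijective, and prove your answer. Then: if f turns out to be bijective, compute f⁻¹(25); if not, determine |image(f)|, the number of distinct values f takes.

Since 59 is prime, the nonzero elements of ℤ_{59} form a cyclic group of order 58.
As gcd(17, 58) = 1, raising to the 17th power is a bijection on this group: if u^17 ≡ v^17 then (uv^{−1})^17 = 1, and the only element of order dividing gcd(17, 58) = 1 is 1, so u = v.
With f(0) = 0 this makes f injective on all of ℤ_{59}, hence bijective (finite equal-size domain and codomain). In particular f is bijective.
Since f is bijective, we find the preimage of 25. The inverse of x ↦ x^17 on (ℤ_{59})^× is x ↦ x^41, because 17·41 = 697 = 12·58 + 1 ≡ 1 (mod 58) and x^{58} = 1 for x ≠ 0 (Fermat). So f⁻¹(25) = 25^41 mod 59.
Repeated squaring mod 59: 25^1 ≡ 25, 25^2 ≡ 25² = 625 ≡ 35, 25^4 ≡ 35² = 1225 ≡ 45, 25^8 ≡ 45² = 2025 ≡ 19, 25^16 ≡ 19² = 361 ≡ 7, 25^32 ≡ 7² = 49. Since 41 = 32 + 8 + 1, 25^41 ≡ 49·19·25: 49·19 = 931 ≡ 46, then 46·25 = 1150 ≡ 29. So 25^41 ≡ 29 (mod 59).
Hence f⁻¹(25) = 29.

29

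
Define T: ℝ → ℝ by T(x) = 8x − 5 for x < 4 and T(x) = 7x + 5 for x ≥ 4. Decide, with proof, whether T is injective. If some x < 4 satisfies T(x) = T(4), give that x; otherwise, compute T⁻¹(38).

Both pieces are strictly increasing (slopes 8 and 7), so each is injective on its own interval.
The left piece maps (−∞, 4) onto (−∞, 27); the right piece maps [4, ∞) onto [33, ∞).
These images are disjoint, so no value is attained by both pieces. Hence T is injective.
Because the two images are disjoint, no x < 4 has T(x) = T(4), so we compute T⁻¹(38): 38 lies in [33, ∞), so solve 7x + 5 = 38: x = (38 − 5)/7 = 33/7.

33/7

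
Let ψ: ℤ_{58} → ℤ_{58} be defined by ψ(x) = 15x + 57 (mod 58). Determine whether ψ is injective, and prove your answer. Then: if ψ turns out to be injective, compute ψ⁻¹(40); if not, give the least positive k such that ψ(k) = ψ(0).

53

Suppose ψ(u) = ψ(v) in ℤ_{58}. Then 15u + 57 ≡ 15v + 57 (mod 58), so 15(u − v) ≡ 0 (mod 58).
Since gcd(15, 58) = 1, 15 is invertible modulo 58, so u − v ≡ 0 (mod 58), i.e. u = v.
Therefore ψ is injective.
We now compute 15⁻¹ mod 58 explicitly. Euclid's algorithm: 58 = 3·15 + 13, 15 = 1·13 + 2, 13 = 6·2 + 1; back-substituting gives 1 = 31·15 − 8·58, so 15⁻¹ ≡ 31 (mod 58).
Since ψ is injective, we find ψ⁻¹(40): we need 15x ≡ 40 − 57 ≡ 41 (mod 58). Using 15⁻¹ = 31: x ≡ 31·41 = 1271 = 21·58 + 53, so x = 53.
Check: ψ(53) = 15·53 + 57 = 852 = 14·58 + 40 ≡ 40 (mod 58).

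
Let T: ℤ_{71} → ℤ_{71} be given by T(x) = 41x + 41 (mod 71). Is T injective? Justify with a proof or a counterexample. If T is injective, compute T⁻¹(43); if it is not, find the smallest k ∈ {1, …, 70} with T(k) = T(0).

If T(a) = T(b), then 41a ≡ 41b (mod 71). Because gcd(41, 71) = 1, we may cancel 41 to get a ≡ b (mod 71).
Hence T is injective.
We now compute 41⁻¹ mod 71 explicitly. Euclid's algorithm: 71 = 1·41 + 30, 41 = 1·30 + 11, 30 = 2·11 + 8, 11 = 1·8 + 3, 8 = 2·3 + 2, 3 = 1·2 + 1; back-substituting gives 1 = 26·41 − 15·71, so 41⁻¹ ≡ 26 (mod 71).
Since T is injective, we find T⁻¹(43): we need 41x ≡ 43 − 41 ≡ 2 (mod 71). Using 41⁻¹ = 26: x ≡ 26·2 = 52, so x = 52.
Check: T(52) = 41·52 + 41 = 2173 = 30·71 + 43 ≡ 43 (mod 71).

52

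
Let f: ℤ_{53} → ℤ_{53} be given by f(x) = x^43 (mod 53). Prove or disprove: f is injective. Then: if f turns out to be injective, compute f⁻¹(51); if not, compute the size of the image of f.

Since 53 is prime, the nonzero elements of ℤ_{53} form a cyclic group of order 52.
As gcd(43, 52) = 1, raising to the 43rd power is a bijection on this group: if u^43 ≡ v^43 then (uv^{−1})^43 = 1, and the only element of order dividing gcd(43, 52) = 1 is 1, so u = v.
With f(0) = 0 this makes f injective on all of ℤ_{53}, hence bijective (finite equal-size domain and codomain). In particular f is injective.
Since f is injective, we find the preimage of 51. The inverse of x ↦ x^43 on (ℤ_{53})^× is x ↦ x^23, because 43·23 = 989 = 19·52 + 1 ≡ 1 (mod 52) and x^{52} = 1 for x ≠ 0 (Fermat). So f⁻¹(51) = 51^23 mod 53.
Repeated squaring mod 53: 51^1 ≡ 51, 51^2 ≡ 51² = 2601 ≡ 4, 51^4 ≡ 4² = 16, 51^8 ≡ 16² = 256 ≡ 44, 51^16 ≡ 44² = 1936 ≡ 28. Since 23 = 16 + 4 + 2 + 1, 51^23 ≡ 28·16·4·51: 28·16 = 448 ≡ 24, then 24·4 = 96 ≡ 43, then 43·51 = 2193 ≡ 20. So 51^23 ≡ 20 (mod 53).
Hence f⁻¹(51) = 20.

20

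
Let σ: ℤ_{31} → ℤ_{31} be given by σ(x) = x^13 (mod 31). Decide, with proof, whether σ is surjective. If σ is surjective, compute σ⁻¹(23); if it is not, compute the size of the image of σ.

Since 31 is prime, the nonzero elements of ℤ_{31} form a cyclic group of order 30.
As gcd(13, 30) = 1, raising to the 13th power is a bijection on this group: if a^13 ≡ b^13 then (ab^{−1})^13 = 1, and the only element of order dividing gcd(13, 30) = 1 is 1, so a = b.
With σ(0) = 0 this makes σ injective on all of ℤ_{31}, hence bijective (finite equal-size domain and codomain). In particular σ is surjective.
Since σ is surjective, we find the preimage of 23. The inverse of x ↦ x^13 on (ℤ_{31})^× is x ↦ x^7, because 13·7 = 91 = 3·30 + 1 ≡ 1 (mod 30) and x^{30} = 1 for x ≠ 0 (Fermat). So σ⁻¹(23) = 23^7 mod 31.
Repeated squaring mod 31: 23^1 ≡ 23, 23^2 ≡ 23² = 529 ≡ 2, 23^4 ≡ 2² = 4. Since 7 = 4 + 2 + 1, 23^7 ≡ 4·2·23: 4·2 = 8, then 8·23 = 184 ≡ 29. So 23^7 ≡ 29 (mod 31).
Hence σ⁻¹(23) = 29.

29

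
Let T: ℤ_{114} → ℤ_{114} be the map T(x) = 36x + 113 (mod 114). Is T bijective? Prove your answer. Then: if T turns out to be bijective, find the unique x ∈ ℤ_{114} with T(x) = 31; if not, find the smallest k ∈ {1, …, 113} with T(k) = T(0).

19

We have gcd(36, 114) = 6 > 1. Taking u = 0 and v = 19: T(0) = 113 and T(19) = 36·19 + 113 = 797 ≡ 113 (mod 114).
So T(0) = T(19) while 0 ≠ 19, hence T is not injective, hence not bijective.
Since T is not bijective, we find the least positive k with T(k) = T(0): this means 36k ≡ 0 (mod 114), i.e. 114 ∣ 36k. Since gcd(36, 114) = 6, dividing through by 6 this holds exactly when 19 ∣ 6k, and as gcd(6, 19) = 1, exactly when 19 ∣ k.
The smallest positive such k is 19.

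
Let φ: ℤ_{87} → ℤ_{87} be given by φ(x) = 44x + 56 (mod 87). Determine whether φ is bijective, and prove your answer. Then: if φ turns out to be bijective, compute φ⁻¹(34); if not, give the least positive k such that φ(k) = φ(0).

By definition, φ is injective if φ(a) = φ(b) implies a = b.
If φ(a) = φ(b), then 44a ≡ 44b (mod 87). Because gcd(44, 87) = 1, we may cancel 44 to get a ≡ b (mod 87).
We now compute 44⁻¹ mod 87 explicitly. Euclid's algorithm: 87 = 1·44 + 43, 44 = 1·43 + 1; back-substituting gives 1 = 2·44 − 1·87, so 44⁻¹ ≡ 2 (mod 87).
Then y ↦ 2(y − 56) is a two-sided inverse to φ, so every y ∈ ℤ_{87} has a preimage.
Thus φ is bijective.
Since φ is bijective, we compute φ⁻¹(34): solve 44x + 56 ≡ 34 (mod 87), i.e. 44x ≡ 65 (mod 87).
Multiplying by 44⁻¹ = 2 gives x ≡ 2·65 = 130 = 1·87 + 43 ≡ 43 (mod 87).
Check: φ(43) = 44·43 + 56 = 1948 = 22·87 + 34 ≡ 34 (mod 87).

43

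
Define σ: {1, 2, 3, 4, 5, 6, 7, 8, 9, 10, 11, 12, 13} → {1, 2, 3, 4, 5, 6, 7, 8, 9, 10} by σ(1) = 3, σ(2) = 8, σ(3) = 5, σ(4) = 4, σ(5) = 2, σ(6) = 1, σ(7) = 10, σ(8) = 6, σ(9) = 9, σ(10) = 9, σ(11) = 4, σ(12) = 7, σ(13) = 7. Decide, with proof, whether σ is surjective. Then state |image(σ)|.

10

Every element of the codomain has a preimage: 1 = σ(6), 2 = σ(5), 3 = σ(1), 4 = σ(4), 5 = σ(3), 6 = σ(8), 7 = σ(12), 8 = σ(2), 9 = σ(9), 10 = σ(7).
Thus σ is surjective.
The image of σ is {1, 2, 3, 4, 5, 6, 7, 8, 9, 10}, which has 10 elements.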